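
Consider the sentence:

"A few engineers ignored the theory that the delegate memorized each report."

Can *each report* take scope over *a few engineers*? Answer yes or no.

No

*each report* occurs within the complex NP *the theory that the delegate memorized each report*.
The complex NP is opaque for QR — the quantifier is frozen inside the noun's complement.
*each report* > *a few engineers* would require crossing that boundary, which is illicit.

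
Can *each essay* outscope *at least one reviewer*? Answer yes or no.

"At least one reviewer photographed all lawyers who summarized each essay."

No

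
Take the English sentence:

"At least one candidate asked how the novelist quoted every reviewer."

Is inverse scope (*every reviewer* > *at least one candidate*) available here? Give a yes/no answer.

No

*every reviewer* is embedded in the embedded question *how the novelist quoted every reviewer*.
QR across an interrogative CP boundary is ruled out as a wh-island violation.
Hence only narrow scope for *every reviewer* (under *at least one candidate*) survives.
(Only the surface reading survives: one fixed candidate with respect to all the relevant reviewers.)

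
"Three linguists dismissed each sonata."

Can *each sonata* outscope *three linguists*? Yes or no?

Yes

*each sonata* and *three linguists* are in the same minimal clause.
Clause-internal QR can adjoin the lower DP above the subject, yielding the inverse reading.
The sentence is scopally ambiguous between *three linguists* > *each sonata* and *each sonata* > *three linguists*.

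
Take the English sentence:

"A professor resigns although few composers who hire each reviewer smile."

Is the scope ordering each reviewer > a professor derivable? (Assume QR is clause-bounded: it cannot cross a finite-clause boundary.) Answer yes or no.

No

The target quantifier *each reviewer* is part of the relative clause *who hire each reviewer*, which is itself inside the adjunct *although few composers who hire each reviewer smile*.
Both the relative clause and the enclosing adjunct are scope islands; QR cannot cross either.
So *each reviewer* cannot raise high enough to outscope *a professor*; only the surface ordering *a professor* > *each reviewer* is available.
(Only the surface reading survives: one fixed professor with respect to all the relevant reviewers.)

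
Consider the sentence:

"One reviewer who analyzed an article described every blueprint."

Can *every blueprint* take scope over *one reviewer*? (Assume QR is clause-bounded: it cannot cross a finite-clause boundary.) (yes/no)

Yes

The relative clause *who analyzed an article* modifies *one reviewer*, but *every blueprint* is not inside that relative clause — it is an argument of the matrix verb.
With no island boundary between them, the object can take inverse scope over the subject via ordinary QR within the clause.
So *every blueprint* > *one reviewer* is among the available readings.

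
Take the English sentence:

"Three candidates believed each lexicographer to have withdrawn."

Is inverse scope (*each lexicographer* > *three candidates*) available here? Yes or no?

The ECM infinitive is scope-transparent — *each lexicographer* is free to raise above *three candidates*.
Clause-internal QR can adjoin the lower DP above the subject, yielding the inverse reading.

Yes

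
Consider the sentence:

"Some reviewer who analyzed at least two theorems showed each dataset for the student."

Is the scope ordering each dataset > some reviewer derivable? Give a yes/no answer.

*each dataset* sits in the matrix clause, not in the relative clause on *some reviewer*.
QR within a single clause is free, so the lower quantifier may take scope over the higher one.
So *each dataset* > *some reviewer* is among the available readings.

Yes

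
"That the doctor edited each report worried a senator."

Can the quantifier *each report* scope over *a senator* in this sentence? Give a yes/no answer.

No

*each report* sits inside the sentential subject *that the doctor edited each report*.
The subject-island constraint blocks QR out of a clausal subject.
*each report* > *a senator* would require crossing that boundary, which is illicit.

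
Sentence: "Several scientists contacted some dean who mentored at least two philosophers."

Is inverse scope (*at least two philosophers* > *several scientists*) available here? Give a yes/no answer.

*at least two philosophers* is embedded in the relative clause *who mentored at least two philosophers* modifying *some dean*.
QR out of a relative clause is ruled out by the relative-clause island constraint.
Hence only narrow scope for *at least two philosophers* (under *several scientists*) survives.

No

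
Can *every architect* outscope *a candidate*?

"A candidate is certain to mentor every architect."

The matrix predicate is a raising verb, whose infinitival complement is not a scope island — *every architect* can QR into the matrix clause.
Clause-internal QR can adjoin the lower DP above the subject, yielding the inverse reading.
So *every architect* > *a candidate* is among the available readings.

Yes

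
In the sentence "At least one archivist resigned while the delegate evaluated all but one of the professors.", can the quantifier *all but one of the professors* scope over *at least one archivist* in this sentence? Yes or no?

No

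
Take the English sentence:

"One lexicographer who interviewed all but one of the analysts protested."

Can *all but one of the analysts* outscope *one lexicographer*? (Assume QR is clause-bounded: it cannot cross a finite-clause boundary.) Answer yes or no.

No

*all but one of the analysts* is embedded in the relative clause *who interviewed all but one of the analysts*.
Relative clauses block scope extraction: QR cannot target a position outside the modified NP.
So *all but one of the analysts* cannot raise to a position above *one lexicographer*.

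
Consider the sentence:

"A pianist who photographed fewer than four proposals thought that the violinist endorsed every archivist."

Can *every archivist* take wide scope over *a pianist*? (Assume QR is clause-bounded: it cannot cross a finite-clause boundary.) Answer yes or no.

No

The target quantifier *every archivist* is part of the finite complement clause *that the violinist endorsed every archivist*.
Under clause-bounded QR, a quantifier in an embedded finite clause cannot raise into the matrix clause.
*every archivist* > *a pianist* would require crossing that boundary, which is illicit.
(Only the surface reading survives: one fixed pianist with respect to all the relevant archivists.)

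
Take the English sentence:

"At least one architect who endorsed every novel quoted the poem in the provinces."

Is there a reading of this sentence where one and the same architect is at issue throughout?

Yes

The described interpretation is the *at least one architect* > *every novel* scoping.
Nothing needs to raise for *at least one architect* > *every novel*, so no island constraint is at stake.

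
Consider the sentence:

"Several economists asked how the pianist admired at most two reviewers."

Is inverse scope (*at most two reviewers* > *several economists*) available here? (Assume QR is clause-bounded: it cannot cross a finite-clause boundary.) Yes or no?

No

*at most two reviewers* sits inside the embedded question *how the pianist admired at most two reviewers*.
The wh-island constraint blocks QR out of an embedded interrogative.
Hence only narrow scope for *at most two reviewers* (under *several economists*) survives.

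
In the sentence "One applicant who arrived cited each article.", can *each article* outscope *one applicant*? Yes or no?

Yes

Although the sentence contains a relative clause (*who arrived*), *each article* is outside it, in the matrix VP.
QR within a single clause is free, so the lower quantifier may take scope over the higher one.
The sentence is scopally ambiguous between *one applicant* > *each article* and *each article* > *one applicant*.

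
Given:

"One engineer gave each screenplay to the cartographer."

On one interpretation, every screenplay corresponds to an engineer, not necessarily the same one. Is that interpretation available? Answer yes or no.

That reading corresponds to *each screenplay* > *one engineer*.
*each screenplay* and *one engineer* are in the same minimal clause.
Since no island is crossed, the inverse ordering is licensed alongside surface scope.
So *each screenplay* > *one engineer* is among the available readings.

Yes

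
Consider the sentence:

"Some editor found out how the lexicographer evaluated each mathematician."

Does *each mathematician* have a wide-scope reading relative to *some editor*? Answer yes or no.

The target quantifier *each mathematician* is part of the embedded question *how the lexicographer evaluated each mathematician*.
Embedded questions are wh-islands: a quantifier inside an indirect question cannot QR into the matrix clause.
Hence only narrow scope for *each mathematician* (under *some editor*) survives.

No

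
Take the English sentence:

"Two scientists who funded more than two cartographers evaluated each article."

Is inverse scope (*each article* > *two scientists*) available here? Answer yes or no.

*each article* sits in the matrix clause, not in the relative clause on *two scientists*.
Ordinary QR to a clause-peripheral position gives the wide-scope LF for the lower DP.
Both orderings are possible: *two scientists* > *each article* and *each article* > *two scientists*.

Yes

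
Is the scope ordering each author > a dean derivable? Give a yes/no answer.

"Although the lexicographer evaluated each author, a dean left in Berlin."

The DP *each author* is contained in the adjunct clause *although the lexicographer evaluated each author*.
Scope out of an adjunct clause is unavailable: QR respects the adjunct-island constraint.
*each author* > *a dean* would require crossing that boundary, which is illicit.

No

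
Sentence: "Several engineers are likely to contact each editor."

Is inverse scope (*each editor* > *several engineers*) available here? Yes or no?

Yes

The matrix predicate is a raising verb, whose infinitival complement is not a scope island — *each editor* can QR into the matrix clause.
QR within a single clause is free, so the lower quantifier may take scope over the higher one.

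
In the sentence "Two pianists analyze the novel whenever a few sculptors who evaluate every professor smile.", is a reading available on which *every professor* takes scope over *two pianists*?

No

*every professor* occurs within the relative clause *who evaluate every professor*, which is itself inside the adjunct *whenever a few sculptors who evaluate every professor smile*.
Even if one barrier were somehow void, the other would still block QR.
So *every professor* cannot raise high enough to outscope *two pianists*; only the surface ordering *two pianists* > *every professor* is available.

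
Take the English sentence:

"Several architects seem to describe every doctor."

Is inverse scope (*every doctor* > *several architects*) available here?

Yes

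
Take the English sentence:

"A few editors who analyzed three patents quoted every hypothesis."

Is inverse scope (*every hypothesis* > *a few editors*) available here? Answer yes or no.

The relative clause *who analyzed three patents* modifies *a few editors*, but *every hypothesis* is not inside that relative clause — it is an argument of the matrix verb.
No island intervenes, so both surface and inverse scope are derivable.
So *every hypothesis* > *a few editors* is among the available readings.

Yes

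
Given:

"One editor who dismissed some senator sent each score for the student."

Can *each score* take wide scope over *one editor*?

Yes

*each score* is a matrix argument; only *one editor* is modified by the relative clause *who dismissed some senator*, so the RC island is irrelevant to the target quantifier.
Clause-internal QR can adjoin the lower DP above the subject, yielding the inverse reading.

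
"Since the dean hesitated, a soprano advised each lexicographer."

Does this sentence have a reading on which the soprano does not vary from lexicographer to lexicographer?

Yes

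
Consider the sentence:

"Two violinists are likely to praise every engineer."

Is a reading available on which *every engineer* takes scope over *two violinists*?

Infinitival complements of raising predicates do not block QR; *every engineer* and *two violinists* are effectively clausemates.
With no island boundary between them, the object can take inverse scope over the subject via ordinary QR within the clause.

Yes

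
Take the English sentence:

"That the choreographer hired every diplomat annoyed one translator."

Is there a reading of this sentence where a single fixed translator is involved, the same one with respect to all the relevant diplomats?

Yes

The paraphrase describes the scope ordering *one translator* > *every diplomat*.
*one translator* is a matrix-clause argument and can take scope within the matrix clause over the constituent containing *every diplomat*, so *one translator* > *every diplomat* needs no island-crossing movement and is available.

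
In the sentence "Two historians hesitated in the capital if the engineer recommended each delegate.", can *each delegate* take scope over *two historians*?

No

*each delegate* sits inside the adjunct clause *if the engineer recommended each delegate*.
Adjuncts are opaque for quantifier raising; a quantifier in an adjunct stays inside it.
Hence only narrow scope for *each delegate* (under *two historians*) survives.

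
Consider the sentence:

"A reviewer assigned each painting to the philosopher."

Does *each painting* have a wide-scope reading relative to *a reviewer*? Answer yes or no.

*a reviewer* and *each painting* are co-arguments of the matrix verb, with nothing but a clause-internal boundary between them.
Ordinary QR to a clause-peripheral position gives the wide-scope LF for the lower DP.
So *each painting* > *a reviewer* is among the available readings.

Yes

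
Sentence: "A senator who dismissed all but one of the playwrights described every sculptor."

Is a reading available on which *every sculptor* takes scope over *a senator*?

Yes

The RC *who dismissed all but one of the playwrights* is an island, but *every sculptor* is not inside it — it is the matrix object, a clausemate of *a senator*.
QR within a single clause is free, so the lower quantifier may take scope over the higher one.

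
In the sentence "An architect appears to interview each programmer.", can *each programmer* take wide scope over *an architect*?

Yes

*each programmer* is the object of the infinitival complement of a raising predicate; raising infinitives are transparent for QR, so the two DPs are in effect clausemates.
Nothing blocks QR of the lower DP to a position above the higher one, so inverse scope is available.
So *each programmer* > *an architect* is among the available readings.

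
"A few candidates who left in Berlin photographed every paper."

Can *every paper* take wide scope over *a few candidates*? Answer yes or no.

The relative clause *who left in Berlin* modifies *a few candidates*, but *every paper* is not inside that relative clause — it is an argument of the matrix verb.
Since no island is crossed, the inverse ordering is licensed alongside surface scope.
So *every paper* > *a few candidates* is among the available readings.

Yes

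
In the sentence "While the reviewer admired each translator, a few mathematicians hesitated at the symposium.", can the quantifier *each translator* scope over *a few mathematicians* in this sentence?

The DP *each translator* is contained in the adjunct clause *while the reviewer admired each translator*.
Adjuncts are opaque for quantifier raising; a quantifier in an adjunct stays inside it.
So *each translator* cannot raise to a position above *a few mathematicians*.

No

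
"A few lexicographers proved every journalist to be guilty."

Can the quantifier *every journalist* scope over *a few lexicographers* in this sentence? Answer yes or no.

Yes

ECM infinitives lack a CP barrier, so *every journalist* can QR over the matrix subject *a few lexicographers*.
No island intervenes, so both surface and inverse scope are derivable.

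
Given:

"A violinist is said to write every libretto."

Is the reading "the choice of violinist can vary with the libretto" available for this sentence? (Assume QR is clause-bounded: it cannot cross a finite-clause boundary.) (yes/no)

This is the *every libretto* > *a violinist* reading.
*every libretto* is the object of the infinitival complement of a raising predicate; raising infinitives are transparent for QR, so the two DPs are in effect clausemates.
With no island boundary between them, the object can take inverse scope over the subject via ordinary QR within the clause.

Yes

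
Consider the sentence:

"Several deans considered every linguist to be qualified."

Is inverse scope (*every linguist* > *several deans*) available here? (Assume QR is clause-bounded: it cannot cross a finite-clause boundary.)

This is an ECM construction: *every linguist* is the infinitival subject, Case-marked by the matrix verb, and the infinitive is transparent for QR.
No island intervenes, so both surface and inverse scope are derivable.

Yes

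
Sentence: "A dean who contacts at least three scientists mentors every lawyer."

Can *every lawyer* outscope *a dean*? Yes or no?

Yes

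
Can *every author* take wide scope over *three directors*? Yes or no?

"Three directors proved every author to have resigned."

Yes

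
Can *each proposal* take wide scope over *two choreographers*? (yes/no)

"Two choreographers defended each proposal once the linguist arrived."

Yes

*each proposal* is a matrix argument; the adjunct is an island but the target quantifier is outside it.
QR within a single clause is free, so the lower quantifier may take scope over the higher one.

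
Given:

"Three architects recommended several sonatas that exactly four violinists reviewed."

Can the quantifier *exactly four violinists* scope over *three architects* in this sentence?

The DP *exactly four violinists* is contained in the relative clause *that exactly four violinists reviewed* modifying *several sonatas*.
A relative clause is a scope island — quantifier raising cannot cross its boundary.
So the wide-scope reading for *exactly four violinists* is blocked.

No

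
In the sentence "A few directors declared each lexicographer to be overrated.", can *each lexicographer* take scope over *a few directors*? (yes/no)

Yes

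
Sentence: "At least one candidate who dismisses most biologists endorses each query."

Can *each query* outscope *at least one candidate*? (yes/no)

Yes

The relative clause *who dismisses most biologists* modifies *at least one candidate*, but *each query* is not inside that relative clause — it is an argument of the matrix verb.
Nothing blocks QR of the lower DP to a position above the higher one, so inverse scope is available.
So *each query* > *at least one candidate* is among the available readings.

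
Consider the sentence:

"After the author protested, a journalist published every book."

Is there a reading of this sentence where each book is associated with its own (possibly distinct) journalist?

Yes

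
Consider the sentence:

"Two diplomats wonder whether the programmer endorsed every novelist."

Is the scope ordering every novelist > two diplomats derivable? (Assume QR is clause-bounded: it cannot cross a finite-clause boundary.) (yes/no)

No

Structurally, *every novelist* is inside the embedded question *whether the programmer endorsed every novelist*.
An indirect question is a wh-island; the filled [Spec,CP] blocks QR across the CP edge.
So *every novelist* cannot raise high enough to outscope *two diplomats*; only the surface ordering *two diplomats* > *every novelist* is available.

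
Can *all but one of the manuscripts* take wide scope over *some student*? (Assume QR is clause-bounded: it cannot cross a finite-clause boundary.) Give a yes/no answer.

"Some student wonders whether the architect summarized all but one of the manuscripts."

No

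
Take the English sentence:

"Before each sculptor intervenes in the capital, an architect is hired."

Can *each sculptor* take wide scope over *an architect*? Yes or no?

*each sculptor* is embedded in the adjunct clause *before each sculptor intervenes in the capital*.
Adjunct clauses are scope islands: a quantifier inside an adjunct cannot raise into the matrix clause.
There is no licit LF on which *each sculptor* c-commands *an architect*.

No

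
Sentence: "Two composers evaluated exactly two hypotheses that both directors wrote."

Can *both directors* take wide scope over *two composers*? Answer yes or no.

No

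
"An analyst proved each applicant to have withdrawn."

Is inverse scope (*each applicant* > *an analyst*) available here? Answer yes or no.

Yes

*each applicant* is the subject of an ECM infinitive — the infinitival complement of an ECM verb is not a scope island, so *each applicant* can raise into the matrix clause.
Clause-internal QR can adjoin the lower DP above the subject, yielding the inverse reading.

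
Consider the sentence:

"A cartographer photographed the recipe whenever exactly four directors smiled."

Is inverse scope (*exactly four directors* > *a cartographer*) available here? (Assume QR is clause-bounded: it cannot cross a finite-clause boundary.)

No

The target quantifier *exactly four directors* is part of the adjunct clause *whenever exactly four directors smiled*.
Adverbial clauses are not L-marked, so they are barriers for QR — the quantifier cannot escape the adjunct.
So *exactly four directors* cannot raise to a position above *a cartographer*.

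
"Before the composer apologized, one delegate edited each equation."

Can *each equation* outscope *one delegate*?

Yes

Although there is an adjunct clause, *each equation* is in the main clause, not inside the adjunct.
Ordinary QR to a clause-peripheral position gives the wide-scope LF for the lower DP.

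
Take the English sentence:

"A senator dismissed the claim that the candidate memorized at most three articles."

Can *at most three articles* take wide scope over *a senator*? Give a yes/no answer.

*at most three articles* occurs within the complex NP *the claim that the candidate memorized at most three articles*.
The complex NP is opaque for QR — the quantifier is frozen inside the noun's complement.
*at most three articles* > *a senator* would require crossing that boundary, which is illicit.

No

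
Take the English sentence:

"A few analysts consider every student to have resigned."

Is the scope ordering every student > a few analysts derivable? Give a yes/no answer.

Yes

The ECM infinitive is scope-transparent — *every student* is free to raise above *a few analysts*.
Nothing blocks QR of the lower DP to a position above the higher one, so inverse scope is available.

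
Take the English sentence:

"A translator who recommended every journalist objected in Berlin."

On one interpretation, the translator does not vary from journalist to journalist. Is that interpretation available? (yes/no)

That reading corresponds to *a translator* > *every journalist*.
Surface scope (*a translator* > *every journalist*) is always derivable; islands only block QR, not in-situ interpretation.

Yes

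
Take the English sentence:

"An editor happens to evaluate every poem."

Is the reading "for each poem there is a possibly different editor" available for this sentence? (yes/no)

Yes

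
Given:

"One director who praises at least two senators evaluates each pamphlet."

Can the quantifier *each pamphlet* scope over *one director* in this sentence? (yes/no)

Yes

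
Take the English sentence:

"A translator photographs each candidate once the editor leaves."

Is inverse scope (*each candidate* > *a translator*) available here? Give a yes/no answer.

Yes

The adjunct clause does not contain *each candidate*, which is the matrix object.
Since no island is crossed, the inverse ordering is licensed alongside surface scope.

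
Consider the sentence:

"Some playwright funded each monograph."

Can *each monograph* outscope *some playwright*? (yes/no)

*some playwright* and *each monograph* are co-arguments of the matrix verb, with nothing but a clause-internal boundary between them.
No island intervenes, so both surface and inverse scope are derivable.

Yes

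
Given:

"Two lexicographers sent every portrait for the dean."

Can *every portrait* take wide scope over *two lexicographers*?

*every portrait* and *two lexicographers* are in the same minimal clause.
Clause-internal QR can adjoin the lower DP above the subject, yielding the inverse reading.
So *every portrait* > *two lexicographers* is among the available readings.

Yes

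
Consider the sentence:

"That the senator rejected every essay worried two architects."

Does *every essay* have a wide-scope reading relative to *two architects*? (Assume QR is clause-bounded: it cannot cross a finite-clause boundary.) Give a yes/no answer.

No

The DP *every essay* is contained in the sentential subject *that the senator rejected every essay*.
The Sentential Subject Constraint rules out raising the quantifier out of the that-clause subject.
*every essay* is confined to the island and cannot take scope over *two architects*.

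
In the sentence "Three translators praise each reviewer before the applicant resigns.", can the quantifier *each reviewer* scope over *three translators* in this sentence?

Yes

*each reviewer* is a matrix argument; the adjunct is an island but the target quantifier is outside it.
Nothing blocks QR of the lower DP to a position above the higher one, so inverse scope is available.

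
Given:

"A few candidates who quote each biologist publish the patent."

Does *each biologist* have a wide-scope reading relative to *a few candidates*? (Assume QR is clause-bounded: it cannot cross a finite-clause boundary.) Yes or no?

No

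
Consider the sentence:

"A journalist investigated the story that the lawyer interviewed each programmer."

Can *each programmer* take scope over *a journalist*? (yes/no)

*each programmer* sits inside the complex NP *the story that the lawyer interviewed each programmer*.
The Complex NP Constraint bars QR out of the complement clause of a noun.
*each programmer* is confined to the island and cannot take scope over *a journalist*.
(Only the surface reading survives: one fixed journalist with respect to all the relevant programmers.)

No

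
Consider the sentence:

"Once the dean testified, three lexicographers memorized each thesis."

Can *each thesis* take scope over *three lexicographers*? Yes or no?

Yes

Neither queried DP is inside the adjunct, so the adjunct-island constraint does not apply.
Since no island is crossed, the inverse ordering is licensed alongside surface scope.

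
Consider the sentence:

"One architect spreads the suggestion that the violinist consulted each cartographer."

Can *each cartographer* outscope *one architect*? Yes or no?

No

Structurally, *each cartographer* is inside the complex NP *the suggestion that the violinist consulted each cartographer*.
The complex NP is opaque for QR — the quantifier is frozen inside the noun's complement.
Hence only narrow scope for *each cartographer* (under *one architect*) survives.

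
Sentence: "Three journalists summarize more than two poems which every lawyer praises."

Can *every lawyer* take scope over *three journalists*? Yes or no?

No

Structurally, *every lawyer* is inside the relative clause *which every lawyer praises* modifying *more than two poems*.
Relative clauses are scope islands: a quantifier cannot QR out of a relative clause to take scope in the matrix clause.
*every lawyer* is confined to the island and cannot take scope over *three journalists*.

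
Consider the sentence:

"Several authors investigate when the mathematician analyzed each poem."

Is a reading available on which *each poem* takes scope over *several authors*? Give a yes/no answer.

No

Structurally, *each poem* is inside the embedded question *when the mathematician analyzed each poem*.
Embedded wh-clauses are opaque for QR, so the quantifier stays inside the question.
*each poem* > *several authors* would require crossing that boundary, which is illicit.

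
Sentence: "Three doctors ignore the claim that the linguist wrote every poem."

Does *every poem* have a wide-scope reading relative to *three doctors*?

*every poem* is embedded in the complex NP *the claim that the linguist wrote every poem*.
Since the clause is the complement of a nominal head, the CNPC blocks scope extraction.
There is no licit LF on which *every poem* c-commands *three doctors*.

No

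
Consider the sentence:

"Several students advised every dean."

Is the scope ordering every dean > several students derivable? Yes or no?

*several students* and *every dean* are co-arguments of the matrix verb, with nothing but a clause-internal boundary between them.
Ordinary QR to a clause-peripheral position gives the wide-scope LF for the lower DP.
The sentence is scopally ambiguous between *several students* > *every dean* and *every dean* > *several students*.

Yes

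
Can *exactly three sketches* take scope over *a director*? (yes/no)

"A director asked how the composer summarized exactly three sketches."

The target quantifier *exactly three sketches* is part of the embedded question *how the composer summarized exactly three sketches*.
QR across an interrogative CP boundary is ruled out as a wh-island violation.
Hence only narrow scope for *exactly three sketches* (under *a director*) survives.

No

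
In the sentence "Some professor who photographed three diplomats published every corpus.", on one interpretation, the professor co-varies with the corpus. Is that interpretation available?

Yes

That reading corresponds to *every corpus* > *some professor*.
*every corpus* sits in the matrix clause, not in the relative clause on *some professor*.
Clause-internal QR can adjoin the lower DP above the subject, yielding the inverse reading.
So *every corpus* > *some professor* is among the available readings.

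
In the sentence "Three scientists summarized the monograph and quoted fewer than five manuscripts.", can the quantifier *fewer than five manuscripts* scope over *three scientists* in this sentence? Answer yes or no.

No

*fewer than five manuscripts* occurs within one conjunct of the coordinate structure (*quoted fewer than five manuscripts*).
The Coordinate Structure Constraint blocks movement (including QR) out of a single conjunct.
So *fewer than five manuscripts* cannot raise to a position above *three scientists*.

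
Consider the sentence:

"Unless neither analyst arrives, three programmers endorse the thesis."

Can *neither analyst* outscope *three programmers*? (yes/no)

The target quantifier *neither analyst* is part of the adjunct clause *unless neither analyst arrives*.
Adjunct clauses are scope islands: a quantifier inside an adjunct cannot raise into the matrix clause.
*neither analyst* is confined to the island and cannot take scope over *three programmers*.

No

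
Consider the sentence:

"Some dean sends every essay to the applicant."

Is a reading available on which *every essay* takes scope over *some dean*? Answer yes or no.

Both DPs are arguments of the same predicate; there is no clause or island boundary between them.
Ordinary QR to a clause-peripheral position gives the wide-scope LF for the lower DP.
Both orderings are possible: *some dean* > *every essay* and *every essay* > *some dean*.

Yes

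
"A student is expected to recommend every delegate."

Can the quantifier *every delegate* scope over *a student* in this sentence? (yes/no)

Infinitival complements of raising predicates do not block QR; *every delegate* and *a student* are effectively clausemates.
No island intervenes, so both surface and inverse scope are derivable.

Yes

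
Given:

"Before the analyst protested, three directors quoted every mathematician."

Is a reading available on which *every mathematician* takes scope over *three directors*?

The adjunct clause does not contain *every mathematician*, which is the matrix object.
With no island boundary between them, the object can take inverse scope over the subject via ordinary QR within the clause.
The sentence is scopally ambiguous between *three directors* > *every mathematician* and *every mathematician* > *three directors*.

Yes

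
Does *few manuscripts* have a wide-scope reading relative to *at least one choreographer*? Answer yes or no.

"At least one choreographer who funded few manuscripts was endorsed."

No

The target quantifier *few manuscripts* is part of the relative clause *who funded few manuscripts*.
Relative clauses are scope islands: a quantifier cannot QR out of a relative clause to take scope in the matrix clause.
So the wide-scope reading for *few manuscripts* is blocked.
(Only the surface reading survives: one fixed choreographer with respect to all the relevant manuscripts.)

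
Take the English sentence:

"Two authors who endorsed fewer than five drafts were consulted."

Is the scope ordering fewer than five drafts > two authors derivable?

No

Structurally, *fewer than five drafts* is inside the relative clause *who endorsed fewer than five drafts*.
Relative clauses block scope extraction: QR cannot target a position outside the modified NP.
So *fewer than five drafts* cannot raise high enough to outscope *two authors*; only the surface ordering *two authors* > *fewer than five drafts* is available.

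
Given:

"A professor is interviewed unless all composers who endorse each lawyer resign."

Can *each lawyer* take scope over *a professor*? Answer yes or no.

No

*each lawyer* occurs within the relative clause *who endorse each lawyer*, which is itself inside the adjunct *unless all composers who endorse each lawyer resign*.
Nested islands: the RC island is itself inside an adjunct island, so wide scope is doubly excluded.
The inverse ordering *each lawyer* > *a professor* is therefore underivable.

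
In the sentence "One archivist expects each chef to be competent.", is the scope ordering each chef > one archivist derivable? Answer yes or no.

Yes

ECM infinitives lack a CP barrier, so *each chef* can QR over the matrix subject *one archivist*.
Since no island is crossed, the inverse ordering is licensed alongside surface scope.
The sentence is scopally ambiguous between *one archivist* > *each chef* and *each chef* > *one archivist*.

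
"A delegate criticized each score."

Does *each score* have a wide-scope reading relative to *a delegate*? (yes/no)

Yes

Both DPs are arguments of the same predicate; there is no clause or island boundary between them.
With no island boundary between them, the object can take inverse scope over the subject via ordinary QR within the clause.
The sentence is scopally ambiguous between *a delegate* > *each score* and *each score* > *a delegate*.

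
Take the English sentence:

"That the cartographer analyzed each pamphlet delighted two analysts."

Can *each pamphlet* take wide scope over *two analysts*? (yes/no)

*each pamphlet* is embedded in the sentential subject *that the cartographer analyzed each pamphlet*.
Sentential subjects are islands: a quantifier inside the subject clause cannot raise over the matrix predicate.
So the wide-scope reading for *each pamphlet* is blocked.

No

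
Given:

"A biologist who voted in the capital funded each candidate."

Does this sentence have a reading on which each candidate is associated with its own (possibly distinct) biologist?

The described interpretation is the *each candidate* > *a biologist* scoping.
The RC *who voted in the capital* is an island, but *each candidate* is not inside it — it is the matrix object, a clausemate of *a biologist*.
Ordinary QR to a clause-peripheral position gives the wide-scope LF for the lower DP.
So *each candidate* > *a biologist* is among the available readings.

Yes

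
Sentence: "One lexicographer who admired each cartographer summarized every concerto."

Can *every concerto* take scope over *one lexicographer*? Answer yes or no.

Yes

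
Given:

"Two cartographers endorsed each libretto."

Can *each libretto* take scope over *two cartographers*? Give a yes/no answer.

Yes

*each libretto* is the matrix object and *two cartographers* the matrix subject; the two are clausemates.
Ordinary QR to a clause-peripheral position gives the wide-scope LF for the lower DP.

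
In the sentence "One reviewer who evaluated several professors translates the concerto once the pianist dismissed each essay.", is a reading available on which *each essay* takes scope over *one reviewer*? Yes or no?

No

*each essay* is embedded in the adjunct clause *once the pianist dismissed each essay*.
Since the clause is an adjunct (not a complement), the Adjunct Condition blocks QR across its edge.
So the wide-scope reading for *each essay* is blocked.
(Only the surface reading survives: one fixed reviewer with respect to all the relevant essays.)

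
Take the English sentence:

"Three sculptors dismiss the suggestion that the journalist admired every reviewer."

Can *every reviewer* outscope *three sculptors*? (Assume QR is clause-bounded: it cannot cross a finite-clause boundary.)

No

The DP *every reviewer* is contained in the complex NP *the suggestion that the journalist admired every reviewer*.
Since the clause is the complement of a nominal head, the CNPC blocks scope extraction.
The inverse ordering *every reviewer* > *three sculptors* is therefore underivable.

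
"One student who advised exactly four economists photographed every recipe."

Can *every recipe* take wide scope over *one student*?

Yes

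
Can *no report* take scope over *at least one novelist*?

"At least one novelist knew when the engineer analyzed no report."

No

*no report* occurs within the embedded question *when the engineer analyzed no report*.
Embedded questions are wh-islands: a quantifier inside an indirect question cannot QR into the matrix clause.
The inverse ordering *no report* > *at least one novelist* is therefore underivable.
(Only the surface reading survives: one fixed novelist with respect to all the relevant reports.)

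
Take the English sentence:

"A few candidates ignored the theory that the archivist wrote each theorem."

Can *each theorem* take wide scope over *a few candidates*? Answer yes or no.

No

Structurally, *each theorem* is inside the complex NP *the theory that the archivist wrote each theorem*.
The complex NP is opaque for QR — the quantifier is frozen inside the noun's complement.
*each theorem* > *a few candidates* would require crossing that boundary, which is illicit.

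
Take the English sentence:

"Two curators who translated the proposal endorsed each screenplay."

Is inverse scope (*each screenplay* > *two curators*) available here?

*each screenplay* is a matrix argument; only *two curators* is modified by the relative clause *who translated the proposal*, so the RC island is irrelevant to the target quantifier.
Clause-internal QR can adjoin the lower DP above the subject, yielding the inverse reading.

Yes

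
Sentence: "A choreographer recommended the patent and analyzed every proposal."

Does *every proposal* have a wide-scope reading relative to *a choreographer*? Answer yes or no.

The target quantifier *every proposal* is part of one conjunct of the coordinate structure (*analyzed every proposal*).
Asymmetric QR out of one conjunct violates the Coordinate Structure Constraint.
The inverse ordering *every proposal* > *a choreographer* is therefore underivable.
(Only the surface reading survives: one fixed choreographer with respect to all the relevant proposals.)

No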